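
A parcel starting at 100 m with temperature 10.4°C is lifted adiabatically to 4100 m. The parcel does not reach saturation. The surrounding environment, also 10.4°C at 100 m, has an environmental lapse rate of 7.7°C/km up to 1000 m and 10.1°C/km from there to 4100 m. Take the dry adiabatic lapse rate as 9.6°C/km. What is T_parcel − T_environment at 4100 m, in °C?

-0.16°C (parcel cooler than environment)

Parcel:
  100 → 4100 m (dry, 9.6°C/km): ΔT = -9.6 × 4 = -38.4°C → T = -28°C
Environment:
  100 → 1000 m (environment, lower layer, 7.7°C/km): ΔT = -7.7 × 0.9 = -6.93°C → T = 3.47°C
  1000 → 4100 m (environment, upper layer, 10.1°C/km): ΔT = -10.1 × 3.1 = -31.31°C → T = -27.84°C
T_parcel − T_env = -28 − (-27.84) = -0.16°C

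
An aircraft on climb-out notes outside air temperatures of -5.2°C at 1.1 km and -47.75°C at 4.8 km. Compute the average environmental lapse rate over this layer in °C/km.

11.5°C/km

Γ = −ΔT/Δz = (-5.2 − (-47.75)) / (4800 − 1100) m
  = 42.55°C / 3.7 km = 11.5°C/km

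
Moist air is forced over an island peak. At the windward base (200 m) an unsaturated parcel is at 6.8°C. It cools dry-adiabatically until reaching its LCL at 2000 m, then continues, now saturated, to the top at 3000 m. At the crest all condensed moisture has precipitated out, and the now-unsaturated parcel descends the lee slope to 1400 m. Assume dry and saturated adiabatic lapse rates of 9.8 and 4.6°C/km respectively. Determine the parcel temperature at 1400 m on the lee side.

200–2000 m, dry: Δz = 1.8 km ⇒ ΔT = -17.64°C; T = -10.84°C
2000–3000 m, saturated: Δz = 1 km ⇒ ΔT = -4.6°C; T = -15.44°C
3000–1400 m, dry descent: Δz = 1.6 km ⇒ ΔT = +15.68°C; T = 0.24°C

0.24°C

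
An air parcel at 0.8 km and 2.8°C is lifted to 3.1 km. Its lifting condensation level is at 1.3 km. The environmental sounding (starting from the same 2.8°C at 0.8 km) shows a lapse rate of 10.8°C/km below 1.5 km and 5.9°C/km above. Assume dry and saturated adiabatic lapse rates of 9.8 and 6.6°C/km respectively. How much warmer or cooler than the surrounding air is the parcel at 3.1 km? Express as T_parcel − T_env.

+0.22°C (parcel warmer than environment)

Parcel:
  From 800 m to 1300 m (dry): cools by 9.8 × 0.5 = 4.9°C, giving -2.1°C.
  From 1300 m to 3100 m (saturated): cools by 6.6 × 1.8 = 11.88°C, giving -13.98°C.
Environment:
  From 800 m to 1500 m (environment, lower layer): cools by 10.8 × 0.7 = 7.56°C, giving -4.76°C.
  From 1500 m to 3100 m (environment, upper layer): cools by 5.9 × 1.6 = 9.44°C, giving -14.2°C.
T_parcel − T_env = -13.98 − (-14.2) = +0.22°C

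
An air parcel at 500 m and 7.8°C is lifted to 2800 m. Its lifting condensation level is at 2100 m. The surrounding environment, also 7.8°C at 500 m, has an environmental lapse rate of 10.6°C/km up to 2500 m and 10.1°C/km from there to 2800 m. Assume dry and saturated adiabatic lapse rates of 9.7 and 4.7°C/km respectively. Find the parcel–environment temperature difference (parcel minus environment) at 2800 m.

+5.42°C (parcel warmer than environment)

Parcel:
  Dry to 2100 m: -9.7 × 1.6 km = -15.52°C, so T = -7.72°C.
  Saturated to 2800 m: -4.7 × 0.7 km = -3.29°C, so T = -11.01°C.
Environment:
  Environment, lower layer to 2500 m: -10.6 × 2 km = -21.2°C, so T = -13.4°C.
  Environment, upper layer to 2800 m: -10.1 × 0.3 km = -3.03°C, so T = -16.43°C.
T_parcel − T_env = -11.01 − (-16.43) = +5.42°C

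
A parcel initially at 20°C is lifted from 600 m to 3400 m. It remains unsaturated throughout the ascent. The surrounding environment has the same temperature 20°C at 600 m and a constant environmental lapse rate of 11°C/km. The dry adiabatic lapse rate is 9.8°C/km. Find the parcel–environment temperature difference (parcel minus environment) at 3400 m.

Parcel:
  From 600 m to 3400 m (dry): cools by 9.8 × 2.8 = 27.44°C, giving -7.44°C.
Environment:
  From 600 m to 3400 m (environment): cools by 11 × 2.8 = 30.8°C, giving -10.8°C.
T_parcel − T_env = -7.44 − (-10.8) = +3.36°C

+3.36°C (parcel warmer than environment)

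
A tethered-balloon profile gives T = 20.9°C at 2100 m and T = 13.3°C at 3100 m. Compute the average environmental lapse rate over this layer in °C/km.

Γ = −ΔT/Δz = (20.9 − 13.3) / (3100 − 2100) m
  = 7.6°C / 1 km = 7.6°C/km

7.6°C/km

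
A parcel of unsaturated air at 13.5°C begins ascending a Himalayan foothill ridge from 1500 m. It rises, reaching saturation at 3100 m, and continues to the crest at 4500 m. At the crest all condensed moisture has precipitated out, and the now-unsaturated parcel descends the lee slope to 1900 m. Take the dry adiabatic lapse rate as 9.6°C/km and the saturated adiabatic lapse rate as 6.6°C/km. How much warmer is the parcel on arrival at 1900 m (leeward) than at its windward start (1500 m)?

From 1500 m to 3100 m (dry): cools by 9.6 × 1.6 = 15.36°C, giving -1.86°C.
From 3100 m to 4500 m (saturated): cools by 6.6 × 1.4 = 9.24°C, giving -11.1°C.
From 4500 m to 1900 m (dry descent): warms by 9.6 × 2.6 = 24.96°C, giving 13.86°C.
Net change vs windward start: 13.86 − 13.5 = +0.36°C

+0.36°C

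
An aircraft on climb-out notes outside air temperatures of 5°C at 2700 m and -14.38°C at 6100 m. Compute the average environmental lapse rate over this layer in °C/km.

Γ = −ΔT/Δz = (5 − (-14.38)) / (6100 − 2700) m
  = 19.38°C / 3.4 km = 5.7°C/km

5.7°C/km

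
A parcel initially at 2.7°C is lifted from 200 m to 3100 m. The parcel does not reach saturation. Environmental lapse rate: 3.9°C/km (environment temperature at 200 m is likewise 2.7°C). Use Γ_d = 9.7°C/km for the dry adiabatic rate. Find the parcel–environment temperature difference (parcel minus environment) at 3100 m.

Parcel:
  Dry to 3100 m: -9.7 × 2.9 km = -28.13°C, so T = -25.43°C.
Environment:
  Environment to 3100 m: -3.9 × 2.9 km = -11.31°C, so T = -8.61°C.
T_parcel − T_env = -25.43 − (-8.61) = -16.82°C

-16.82°C (parcel cooler than environment)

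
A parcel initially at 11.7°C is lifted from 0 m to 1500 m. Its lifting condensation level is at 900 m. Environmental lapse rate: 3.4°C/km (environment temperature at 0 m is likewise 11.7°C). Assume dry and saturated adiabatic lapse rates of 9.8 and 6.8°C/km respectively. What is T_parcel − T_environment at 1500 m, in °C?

-7.8°C (parcel cooler than environment)

Parcel:
  Dry to 900 m: -9.8 × 0.9 km = -8.82°C, so T = 2.88°C.
  Saturated to 1500 m: -6.8 × 0.6 km = -4.08°C, so T = -1.2°C.
Environment:
  Environment to 1500 m: -3.4 × 1.5 km = -5.1°C, so T = 6.6°C.
T_parcel − T_env = -1.2 − 6.6 = -7.8°C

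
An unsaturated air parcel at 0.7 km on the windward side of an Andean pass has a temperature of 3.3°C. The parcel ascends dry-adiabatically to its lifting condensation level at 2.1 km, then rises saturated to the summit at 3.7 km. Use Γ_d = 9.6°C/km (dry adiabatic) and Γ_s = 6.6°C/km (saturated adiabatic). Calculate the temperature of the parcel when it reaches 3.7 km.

-20.7°C

700 → 2100 m (dry, 9.6°C/km): ΔT = -9.6 × 1.4 = -13.44°C → T = -10.14°C
2100 → 3700 m (saturated, 6.6°C/km): ΔT = -6.6 × 1.6 = -10.56°C → T = -20.7°C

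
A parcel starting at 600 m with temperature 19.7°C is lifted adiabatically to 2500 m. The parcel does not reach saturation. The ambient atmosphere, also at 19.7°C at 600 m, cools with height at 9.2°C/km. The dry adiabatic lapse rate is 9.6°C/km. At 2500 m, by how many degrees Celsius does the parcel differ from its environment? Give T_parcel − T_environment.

-0.76°C (parcel cooler than environment)

Parcel:
  Dry to 2500 m: -9.6 × 1.9 km = -18.24°C, so T = 1.46°C.
Environment:
  Environment to 2500 m: -9.2 × 1.9 km = -17.48°C, so T = 2.22°C.
T_parcel − T_env = 1.46 − 2.22 = -0.76°C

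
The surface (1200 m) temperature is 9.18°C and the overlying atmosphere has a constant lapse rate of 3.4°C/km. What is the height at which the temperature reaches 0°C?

Height above start = (9.18 − 0) / 3.4 = 2.7 km
Altitude = 1200 m + 2700 m = 3900 m

3900 m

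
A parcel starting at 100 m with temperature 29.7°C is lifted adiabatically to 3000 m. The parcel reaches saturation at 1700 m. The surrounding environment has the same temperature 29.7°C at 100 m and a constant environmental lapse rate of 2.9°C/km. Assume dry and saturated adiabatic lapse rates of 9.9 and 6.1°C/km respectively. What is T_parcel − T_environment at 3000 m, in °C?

-15.36°C (parcel cooler than environment)

Parcel:
  100–1700 m, dry: Δz = 1.6 km ⇒ ΔT = -15.84°C; T = 13.86°C
  1700–3000 m, saturated: Δz = 1.3 km ⇒ ΔT = -7.93°C; T = 5.93°C
Environment:
  100–3000 m, environment: Δz = 2.9 km ⇒ ΔT = -8.41°C; T = 21.29°C
T_parcel − T_env = 5.93 − 21.29 = -15.36°C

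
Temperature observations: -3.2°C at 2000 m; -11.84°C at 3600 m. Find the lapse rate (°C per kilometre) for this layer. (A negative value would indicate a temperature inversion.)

Γ = −ΔT/Δz = (-3.2 − (-11.84)) / (3600 − 2000) m
  = 8.64°C / 1.6 km = 5.4°C/km

5.4°C/km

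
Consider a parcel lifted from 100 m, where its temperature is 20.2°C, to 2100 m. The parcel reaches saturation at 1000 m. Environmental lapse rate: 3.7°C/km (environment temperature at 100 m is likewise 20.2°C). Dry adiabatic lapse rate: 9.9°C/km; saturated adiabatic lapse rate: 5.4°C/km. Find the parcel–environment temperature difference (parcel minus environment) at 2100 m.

Parcel:
  100–1000 m, dry: Δz = 0.9 km ⇒ ΔT = -8.91°C; T = 11.29°C
  1000–2100 m, saturated: Δz = 1.1 km ⇒ ΔT = -5.94°C; T = 5.35°C
Environment:
  100–2100 m, environment: Δz = 2 km ⇒ ΔT = -7.4°C; T = 12.8°C
T_parcel − T_env = 5.35 − 12.8 = -7.45°C

-7.45°C (parcel cooler than environment)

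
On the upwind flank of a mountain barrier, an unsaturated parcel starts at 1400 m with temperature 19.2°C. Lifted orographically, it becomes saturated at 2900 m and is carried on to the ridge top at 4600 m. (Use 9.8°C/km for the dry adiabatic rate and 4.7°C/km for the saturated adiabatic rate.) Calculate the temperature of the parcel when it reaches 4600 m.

From 1400 m to 2900 m (dry): cools by 9.8 × 1.5 = 14.7°C, giving 4.5°C.
From 2900 m to 4600 m (saturated): cools by 4.7 × 1.7 = 7.99°C, giving -3.49°C.

-3.49°C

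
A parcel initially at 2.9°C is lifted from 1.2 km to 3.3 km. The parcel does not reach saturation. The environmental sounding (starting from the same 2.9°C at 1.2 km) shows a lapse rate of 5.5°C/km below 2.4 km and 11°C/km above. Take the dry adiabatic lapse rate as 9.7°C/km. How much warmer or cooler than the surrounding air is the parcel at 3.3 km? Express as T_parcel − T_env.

Parcel:
  1200 → 3300 m (dry, 9.7°C/km): ΔT = -9.7 × 2.1 = -20.37°C → T = -17.47°C
Environment:
  1200 → 2400 m (environment, lower layer, 5.5°C/km): ΔT = -5.5 × 1.2 = -6.6°C → T = -3.7°C
  2400 → 3300 m (environment, upper layer, 11°C/km): ΔT = -11 × 0.9 = -9.9°C → T = -13.6°C
T_parcel − T_env = -17.47 − (-13.6) = -3.87°C

-3.87°C (parcel cooler than environment)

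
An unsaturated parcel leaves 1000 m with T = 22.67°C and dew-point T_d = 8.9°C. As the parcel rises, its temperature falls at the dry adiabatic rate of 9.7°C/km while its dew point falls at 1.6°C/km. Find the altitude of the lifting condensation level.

T and T_d converge at 9.7 − 1.6 = 8.1°C per km
Height above start = (22.67 − 8.9) / 8.1 = 1.7 km
LCL altitude = 1000 m + 1700 m = 2700 m

2700 m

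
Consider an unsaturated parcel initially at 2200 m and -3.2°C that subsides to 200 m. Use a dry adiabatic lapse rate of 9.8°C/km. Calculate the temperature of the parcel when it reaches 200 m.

Dry adiabatic to 200 m: +9.8 × 2 km = +19.6°C, so T = 16.4°C.

16.4°C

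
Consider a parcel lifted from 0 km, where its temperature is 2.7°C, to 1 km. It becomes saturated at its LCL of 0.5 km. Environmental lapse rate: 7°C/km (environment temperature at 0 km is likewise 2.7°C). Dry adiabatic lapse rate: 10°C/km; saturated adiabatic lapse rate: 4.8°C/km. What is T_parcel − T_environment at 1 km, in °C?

Parcel:
  Dry to 500 m: -10 × 0.5 km = -5°C, so T = -2.3°C.
  Saturated to 1000 m: -4.8 × 0.5 km = -2.4°C, so T = -4.7°C.
Environment:
  Environment to 1000 m: -7 × 1 km = -7°C, so T = -4.3°C.
T_parcel − T_env = -4.7 − (-4.3) = -0.4°C

-0.4°C (parcel cooler than environment)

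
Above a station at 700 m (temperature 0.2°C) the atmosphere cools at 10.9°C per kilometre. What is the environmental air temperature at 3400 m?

700 → 3400 m (environmental, 10.9°C/km): ΔT = -10.9 × 2.7 = -29.43°C → T = -29.23°C

-29.23°C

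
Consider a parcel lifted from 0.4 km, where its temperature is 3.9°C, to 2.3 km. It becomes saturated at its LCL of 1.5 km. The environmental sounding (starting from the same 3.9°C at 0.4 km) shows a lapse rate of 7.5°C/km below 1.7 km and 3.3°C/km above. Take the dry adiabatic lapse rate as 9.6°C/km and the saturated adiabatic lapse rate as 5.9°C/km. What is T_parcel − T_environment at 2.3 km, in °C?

-3.55°C (parcel cooler than environment)

Parcel:
  Dry to 1500 m: -9.6 × 1.1 km = -10.56°C, so T = -6.66°C.
  Saturated to 2300 m: -5.9 × 0.8 km = -4.72°C, so T = -11.38°C.
Environment:
  Environment, lower layer to 1700 m: -7.5 × 1.3 km = -9.75°C, so T = -5.85°C.
  Environment, upper layer to 2300 m: -3.3 × 0.6 km = -1.98°C, so T = -7.83°C.
T_parcel − T_env = -11.38 − (-7.83) = -3.55°C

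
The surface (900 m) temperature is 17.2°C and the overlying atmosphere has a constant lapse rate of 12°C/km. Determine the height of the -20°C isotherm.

4000 m

Height above start = (17.2 − (-20)) / 12 = 3.1 km
Altitude = 900 m + 3100 m = 4000 m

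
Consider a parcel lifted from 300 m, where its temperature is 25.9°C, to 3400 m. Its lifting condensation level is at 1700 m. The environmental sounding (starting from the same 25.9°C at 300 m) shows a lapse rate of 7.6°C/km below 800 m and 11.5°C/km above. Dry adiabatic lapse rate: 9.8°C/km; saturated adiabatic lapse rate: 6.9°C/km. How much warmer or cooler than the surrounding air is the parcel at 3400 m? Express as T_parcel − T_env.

Parcel:
  300–1700 m, dry: Δz = 1.4 km ⇒ ΔT = -13.72°C; T = 12.18°C
  1700–3400 m, saturated: Δz = 1.7 km ⇒ ΔT = -11.73°C; T = 0.45°C
Environment:
  300–800 m, environment, lower layer: Δz = 0.5 km ⇒ ΔT = -3.8°C; T = 22.1°C
  800–3400 m, environment, upper layer: Δz = 2.6 km ⇒ ΔT = -29.9°C; T = -7.8°C
T_parcel − T_env = 0.45 − (-7.8) = +8.25°C

+8.25°C (parcel warmer than environment)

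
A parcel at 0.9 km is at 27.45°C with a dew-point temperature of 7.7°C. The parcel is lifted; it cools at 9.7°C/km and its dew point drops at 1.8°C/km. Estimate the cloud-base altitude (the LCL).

3.4 km

T and T_d converge at 9.7 − 1.8 = 7.9°C per km
Height above start = (27.45 − 7.7) / 7.9 = 2.5 km
LCL altitude = 900 m + 2500 m = 3400 m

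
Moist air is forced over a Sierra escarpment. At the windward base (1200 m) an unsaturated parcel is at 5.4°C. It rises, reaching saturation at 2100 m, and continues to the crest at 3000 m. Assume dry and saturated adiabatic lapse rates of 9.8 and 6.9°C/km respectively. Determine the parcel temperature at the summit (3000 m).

From 1200 m to 2100 m (dry): cools by 9.8 × 0.9 = 8.82°C, giving -3.42°C.
From 2100 m to 3000 m (saturated): cools by 6.9 × 0.9 = 6.21°C, giving -9.63°C.

-9.63°C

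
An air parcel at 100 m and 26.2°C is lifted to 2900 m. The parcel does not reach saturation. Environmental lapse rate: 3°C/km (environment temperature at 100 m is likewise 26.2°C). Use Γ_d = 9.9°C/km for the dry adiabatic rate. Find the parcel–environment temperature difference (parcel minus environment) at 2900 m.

Parcel:
  From 100 m to 2900 m (dry): cools by 9.9 × 2.8 = 27.72°C, giving -1.52°C.
Environment:
  From 100 m to 2900 m (environment): cools by 3 × 2.8 = 8.4°C, giving 17.8°C.
T_parcel − T_env = -1.52 − 17.8 = -19.32°C

-19.32°C (parcel cooler than environment)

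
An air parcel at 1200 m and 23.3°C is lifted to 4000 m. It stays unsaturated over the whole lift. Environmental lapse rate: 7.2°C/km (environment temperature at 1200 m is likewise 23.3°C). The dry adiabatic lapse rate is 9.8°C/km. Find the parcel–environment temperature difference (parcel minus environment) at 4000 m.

Parcel:
  From 1200 m to 4000 m (dry): cools by 9.8 × 2.8 = 27.44°C, giving -4.14°C.
Environment:
  From 1200 m to 4000 m (environment): cools by 7.2 × 2.8 = 20.16°C, giving 3.14°C.
T_parcel − T_env = -4.14 − 3.14 = -7.28°C

-7.28°C (parcel cooler than environment)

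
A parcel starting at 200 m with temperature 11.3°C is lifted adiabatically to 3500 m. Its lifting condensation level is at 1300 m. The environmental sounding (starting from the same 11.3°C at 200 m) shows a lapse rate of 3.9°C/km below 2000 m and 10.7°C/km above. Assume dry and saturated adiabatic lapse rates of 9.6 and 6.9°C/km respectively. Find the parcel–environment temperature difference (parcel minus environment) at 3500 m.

Parcel:
  Dry to 1300 m: -9.6 × 1.1 km = -10.56°C, so T = 0.74°C.
  Saturated to 3500 m: -6.9 × 2.2 km = -15.18°C, so T = -14.44°C.
Environment:
  Environment, lower layer to 2000 m: -3.9 × 1.8 km = -7.02°C, so T = 4.28°C.
  Environment, upper layer to 3500 m: -10.7 × 1.5 km = -16.05°C, so T = -11.77°C.
T_parcel − T_env = -14.44 − (-11.77) = -2.67°C

-2.67°C (parcel cooler than environment)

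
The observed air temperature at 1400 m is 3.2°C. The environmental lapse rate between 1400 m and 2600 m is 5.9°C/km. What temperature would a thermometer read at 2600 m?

1400–2600 m, environmental: Δz = 1.2 km ⇒ ΔT = -7.08°C; T = -3.88°C

-3.88°C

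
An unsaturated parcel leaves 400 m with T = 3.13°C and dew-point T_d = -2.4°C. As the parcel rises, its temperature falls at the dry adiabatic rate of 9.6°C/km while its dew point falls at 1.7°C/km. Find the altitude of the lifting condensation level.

T and T_d converge at 9.6 − 1.7 = 7.9°C per km
Height above start = (3.13 − (-2.4)) / 7.9 = 0.7 km
LCL altitude = 400 m + 700 m = 1100 m

1100 m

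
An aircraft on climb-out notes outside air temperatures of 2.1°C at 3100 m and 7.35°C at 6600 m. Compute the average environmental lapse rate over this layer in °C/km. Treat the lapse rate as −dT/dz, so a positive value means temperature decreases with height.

Γ = −ΔT/Δz = (2.1 − 7.35) / (6600 − 3100) m
  = -5.25°C / 3.5 km = -1.5°C/km

-1.5°C/km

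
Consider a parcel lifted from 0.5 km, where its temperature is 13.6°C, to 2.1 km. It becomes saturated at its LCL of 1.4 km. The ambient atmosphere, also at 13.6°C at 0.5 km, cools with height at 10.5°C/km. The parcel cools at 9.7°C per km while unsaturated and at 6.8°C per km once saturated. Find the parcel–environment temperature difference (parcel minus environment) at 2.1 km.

+3.31°C (parcel warmer than environment)

Parcel:
  500–1400 m, dry: Δz = 0.9 km ⇒ ΔT = -8.73°C; T = 4.87°C
  1400–2100 m, saturated: Δz = 0.7 km ⇒ ΔT = -4.76°C; T = 0.11°C
Environment:
  500–2100 m, environment: Δz = 1.6 km ⇒ ΔT = -16.8°C; T = -3.2°C
T_parcel − T_env = 0.11 − (-3.2) = +3.31°C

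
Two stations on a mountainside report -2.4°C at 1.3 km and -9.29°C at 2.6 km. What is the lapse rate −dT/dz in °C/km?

Γ = −ΔT/Δz = (-2.4 − (-9.29)) / (2600 − 1300) m
  = 6.89°C / 1.3 km = 5.3°C/km

5.3°C/km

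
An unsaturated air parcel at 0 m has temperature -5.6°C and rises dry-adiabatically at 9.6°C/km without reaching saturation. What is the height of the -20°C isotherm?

Height above start = (-5.6 − (-20)) / 9.6 = 1.5 km
Altitude = 0 m + 1500 m = 1500 m

1500 m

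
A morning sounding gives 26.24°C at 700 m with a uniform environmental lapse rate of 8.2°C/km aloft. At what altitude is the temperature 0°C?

Height above start = (26.24 − 0) / 8.2 = 3.2 km
Altitude = 700 m + 3200 m = 3900 m

3900 m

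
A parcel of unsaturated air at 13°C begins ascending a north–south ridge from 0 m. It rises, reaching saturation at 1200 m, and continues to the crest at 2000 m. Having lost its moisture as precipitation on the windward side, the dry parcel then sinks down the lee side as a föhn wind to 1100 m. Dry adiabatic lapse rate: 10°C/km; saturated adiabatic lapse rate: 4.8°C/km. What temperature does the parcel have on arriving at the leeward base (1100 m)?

From 0 m to 1200 m (dry): cools by 10 × 1.2 = 12°C, giving 1°C.
From 1200 m to 2000 m (saturated): cools by 4.8 × 0.8 = 3.84°C, giving -2.84°C.
From 2000 m to 1100 m (dry descent): warms by 10 × 0.9 = 9°C, giving 6.16°C.

6.16°C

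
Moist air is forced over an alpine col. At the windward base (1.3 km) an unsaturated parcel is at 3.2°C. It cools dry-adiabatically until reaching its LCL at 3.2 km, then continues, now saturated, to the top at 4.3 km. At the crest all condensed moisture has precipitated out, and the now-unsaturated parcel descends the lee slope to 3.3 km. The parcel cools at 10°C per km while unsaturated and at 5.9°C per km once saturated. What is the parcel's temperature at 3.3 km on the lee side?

From 1300 m to 3200 m (dry): cools by 10 × 1.9 = 19°C, giving -15.8°C.
From 3200 m to 4300 m (saturated): cools by 5.9 × 1.1 = 6.49°C, giving -22.29°C.
From 4300 m to 3300 m (dry descent): warms by 10 × 1 = 10°C, giving -12.29°C.

-12.29°C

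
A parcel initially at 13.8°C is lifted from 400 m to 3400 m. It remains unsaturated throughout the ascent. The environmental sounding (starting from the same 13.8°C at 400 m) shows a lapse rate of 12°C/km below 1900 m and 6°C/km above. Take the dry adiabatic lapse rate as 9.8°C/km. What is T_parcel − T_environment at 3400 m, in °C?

Parcel:
  From 400 m to 3400 m (dry): cools by 9.8 × 3 = 29.4°C, giving -15.6°C.
Environment:
  From 400 m to 1900 m (environment, lower layer): cools by 12 × 1.5 = 18°C, giving -4.2°C.
  From 1900 m to 3400 m (environment, upper layer): cools by 6 × 1.5 = 9°C, giving -13.2°C.
T_parcel − T_env = -15.6 − (-13.2) = -2.4°C

-2.4°C (parcel cooler than environment)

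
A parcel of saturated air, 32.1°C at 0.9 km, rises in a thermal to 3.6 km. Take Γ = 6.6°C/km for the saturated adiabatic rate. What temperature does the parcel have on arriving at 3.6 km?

14.28°C

900–3600 m, saturated adiabatic: Δz = 2.7 km ⇒ ΔT = -17.82°C; T = 14.28°C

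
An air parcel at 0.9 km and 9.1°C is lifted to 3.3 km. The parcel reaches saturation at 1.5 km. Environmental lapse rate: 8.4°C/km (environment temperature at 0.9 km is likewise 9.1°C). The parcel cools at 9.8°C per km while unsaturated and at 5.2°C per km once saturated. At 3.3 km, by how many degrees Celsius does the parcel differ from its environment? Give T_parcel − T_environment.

+4.92°C (parcel warmer than environment)

Parcel:
  900 → 1500 m (dry, 9.8°C/km): ΔT = -9.8 × 0.6 = -5.88°C → T = 3.22°C
  1500 → 3300 m (saturated, 5.2°C/km): ΔT = -5.2 × 1.8 = -9.36°C → T = -6.14°C
Environment:
  900 → 3300 m (environment, 8.4°C/km): ΔT = -8.4 × 2.4 = -20.16°C → T = -11.06°C
T_parcel − T_env = -6.14 − (-11.06) = +4.92°C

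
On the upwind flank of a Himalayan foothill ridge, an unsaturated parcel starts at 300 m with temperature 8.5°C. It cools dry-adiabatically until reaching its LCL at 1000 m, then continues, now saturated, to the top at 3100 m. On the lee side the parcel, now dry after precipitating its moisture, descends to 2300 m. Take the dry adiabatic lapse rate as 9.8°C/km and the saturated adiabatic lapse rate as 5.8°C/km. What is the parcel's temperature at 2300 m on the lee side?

Dry to 1000 m: -9.8 × 0.7 km = -6.86°C, so T = 1.64°C.
Saturated to 3100 m: -5.8 × 2.1 km = -12.18°C, so T = -10.54°C.
Dry descent to 2300 m: +9.8 × 0.8 km = +7.84°C, so T = -2.7°C.

-2.7°C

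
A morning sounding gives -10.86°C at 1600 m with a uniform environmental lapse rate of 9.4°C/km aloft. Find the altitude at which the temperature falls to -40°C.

4700 m

Height above start = (-10.86 − (-40)) / 9.4 = 3.1 km
Altitude = 1600 m + 3100 m = 4700 m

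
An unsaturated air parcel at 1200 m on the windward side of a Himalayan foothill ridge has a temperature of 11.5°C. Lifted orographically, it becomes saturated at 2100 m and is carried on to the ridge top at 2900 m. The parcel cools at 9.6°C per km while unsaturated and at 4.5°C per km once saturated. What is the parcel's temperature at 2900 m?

Dry to 2100 m: -9.6 × 0.9 km = -8.64°C, so T = 2.86°C.
Saturated to 2900 m: -4.5 × 0.8 km = -3.6°C, so T = -0.74°C.

-0.74°C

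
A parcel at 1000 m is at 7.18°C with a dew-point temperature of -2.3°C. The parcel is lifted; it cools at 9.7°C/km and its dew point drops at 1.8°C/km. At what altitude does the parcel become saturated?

2200 m

T and T_d converge at 9.7 − 1.8 = 7.9°C per km
Height above start = (7.18 − (-2.3)) / 7.9 = 1.2 km
LCL altitude = 1000 m + 1200 m = 2200 m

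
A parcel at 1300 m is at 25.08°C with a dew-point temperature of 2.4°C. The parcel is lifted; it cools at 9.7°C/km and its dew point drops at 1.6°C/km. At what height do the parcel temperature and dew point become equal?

T and T_d converge at 9.7 − 1.6 = 8.1°C per km
Height above start = (25.08 − 2.4) / 8.1 = 2.8 km
LCL altitude = 1300 m + 2800 m = 4100 m

4100 m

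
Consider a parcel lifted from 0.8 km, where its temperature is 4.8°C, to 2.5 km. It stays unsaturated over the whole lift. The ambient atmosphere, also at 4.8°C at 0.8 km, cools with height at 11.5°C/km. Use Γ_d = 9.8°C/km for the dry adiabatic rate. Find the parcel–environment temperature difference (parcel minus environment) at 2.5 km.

Parcel:
  800–2500 m, dry: Δz = 1.7 km ⇒ ΔT = -16.66°C; T = -11.86°C
Environment:
  800–2500 m, environment: Δz = 1.7 km ⇒ ΔT = -19.55°C; T = -14.75°C
T_parcel − T_env = -11.86 − (-14.75) = +2.89°C

+2.89°C (parcel warmer than environment)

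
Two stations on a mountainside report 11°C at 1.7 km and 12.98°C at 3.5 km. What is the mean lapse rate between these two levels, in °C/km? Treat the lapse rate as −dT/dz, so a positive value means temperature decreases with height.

Γ = −ΔT/Δz = (11 − 12.98) / (3500 − 1700) m
  = -1.98°C / 1.8 km = -1.1°C/km

-1.1°C/km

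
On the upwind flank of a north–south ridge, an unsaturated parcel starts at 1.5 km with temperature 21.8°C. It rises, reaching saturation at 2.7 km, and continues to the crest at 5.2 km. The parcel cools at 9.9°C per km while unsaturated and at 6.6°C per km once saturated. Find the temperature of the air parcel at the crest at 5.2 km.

-6.58°C

1500–2700 m, dry: Δz = 1.2 km ⇒ ΔT = -11.88°C; T = 9.92°C
2700–5200 m, saturated: Δz = 2.5 km ⇒ ΔT = -16.5°C; T = -6.58°C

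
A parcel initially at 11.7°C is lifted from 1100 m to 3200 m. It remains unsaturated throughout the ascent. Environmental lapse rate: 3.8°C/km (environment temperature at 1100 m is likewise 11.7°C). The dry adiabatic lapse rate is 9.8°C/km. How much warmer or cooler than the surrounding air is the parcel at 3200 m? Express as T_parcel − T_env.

-12.6°C (parcel cooler than environment)

Parcel:
  From 1100 m to 3200 m (dry): cools by 9.8 × 2.1 = 20.58°C, giving -8.88°C.
Environment:
  From 1100 m to 3200 m (environment): cools by 3.8 × 2.1 = 7.98°C, giving 3.72°C.
T_parcel − T_env = -8.88 − 3.72 = -12.6°C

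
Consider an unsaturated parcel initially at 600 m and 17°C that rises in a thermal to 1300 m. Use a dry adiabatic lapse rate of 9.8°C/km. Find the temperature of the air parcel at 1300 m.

10.14°C

600 → 1300 m (dry adiabatic, 9.8°C/km): ΔT = -9.8 × 0.7 = -6.86°C → T = 10.14°C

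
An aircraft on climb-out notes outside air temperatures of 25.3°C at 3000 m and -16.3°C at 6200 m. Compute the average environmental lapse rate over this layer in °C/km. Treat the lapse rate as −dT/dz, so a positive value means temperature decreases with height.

Γ = −ΔT/Δz = (25.3 − (-16.3)) / (6200 − 3000) m
  = 41.6°C / 3.2 km = 13°C/km

13°C/km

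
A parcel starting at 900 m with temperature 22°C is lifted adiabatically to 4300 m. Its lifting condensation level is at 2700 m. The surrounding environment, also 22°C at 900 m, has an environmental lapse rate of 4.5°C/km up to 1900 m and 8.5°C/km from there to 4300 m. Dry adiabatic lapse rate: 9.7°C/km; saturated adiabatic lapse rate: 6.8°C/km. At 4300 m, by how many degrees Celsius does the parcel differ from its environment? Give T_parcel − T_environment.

-3.44°C (parcel cooler than environment)

Parcel:
  From 900 m to 2700 m (dry): cools by 9.7 × 1.8 = 17.46°C, giving 4.54°C.
  From 2700 m to 4300 m (saturated): cools by 6.8 × 1.6 = 10.88°C, giving -6.34°C.
Environment:
  From 900 m to 1900 m (environment, lower layer): cools by 4.5 × 1 = 4.5°C, giving 17.5°C.
  From 1900 m to 4300 m (environment, upper layer): cools by 8.5 × 2.4 = 20.4°C, giving -2.9°C.
T_parcel − T_env = -6.34 − (-2.9) = -3.44°C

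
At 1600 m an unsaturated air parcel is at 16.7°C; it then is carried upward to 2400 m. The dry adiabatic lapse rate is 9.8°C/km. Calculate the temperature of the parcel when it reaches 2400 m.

Dry adiabatic to 2400 m: -9.8 × 0.8 km = -7.84°C, so T = 8.86°C.

8.86°C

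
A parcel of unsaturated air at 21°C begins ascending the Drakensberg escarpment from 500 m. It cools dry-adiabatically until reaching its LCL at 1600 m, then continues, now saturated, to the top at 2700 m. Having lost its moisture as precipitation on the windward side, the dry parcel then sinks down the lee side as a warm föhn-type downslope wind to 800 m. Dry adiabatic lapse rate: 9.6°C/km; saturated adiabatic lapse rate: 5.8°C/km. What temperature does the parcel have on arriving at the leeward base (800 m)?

500 → 1600 m (dry, 9.6°C/km): ΔT = -9.6 × 1.1 = -10.56°C → T = 10.44°C
1600 → 2700 m (saturated, 5.8°C/km): ΔT = -5.8 × 1.1 = -6.38°C → T = 4.06°C
2700 → 800 m (dry descent, 9.6°C/km): ΔT = +9.6 × 1.9 = +18.24°C → T = 22.3°C

22.3°C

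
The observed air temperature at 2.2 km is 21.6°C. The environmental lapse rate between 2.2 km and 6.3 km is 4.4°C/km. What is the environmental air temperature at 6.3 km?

From 2200 m to 6300 m (environmental): cools by 4.4 × 4.1 = 18.04°C, giving 3.56°C.

3.56°C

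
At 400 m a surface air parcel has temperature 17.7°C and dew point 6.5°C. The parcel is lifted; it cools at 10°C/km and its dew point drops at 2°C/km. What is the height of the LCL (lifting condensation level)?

1800 m

T and T_d converge at 10 − 2 = 8°C per km
Height above start = (17.7 − 6.5) / 8 = 1.4 km
LCL altitude = 400 m + 1400 m = 1800 m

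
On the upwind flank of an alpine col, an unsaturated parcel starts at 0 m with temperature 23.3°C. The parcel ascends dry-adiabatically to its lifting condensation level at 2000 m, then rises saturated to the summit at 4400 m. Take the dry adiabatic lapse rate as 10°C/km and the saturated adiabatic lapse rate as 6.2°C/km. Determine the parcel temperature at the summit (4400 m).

From 0 m to 2000 m (dry): cools by 10 × 2 = 20°C, giving 3.3°C.
From 2000 m to 4400 m (saturated): cools by 6.2 × 2.4 = 14.88°C, giving -11.58°C.

-11.58°C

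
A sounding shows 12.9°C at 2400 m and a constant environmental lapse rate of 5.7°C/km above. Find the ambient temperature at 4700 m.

-0.21°C

2400–4700 m, environmental: Δz = 2.3 km ⇒ ΔT = -13.11°C; T = -0.21°C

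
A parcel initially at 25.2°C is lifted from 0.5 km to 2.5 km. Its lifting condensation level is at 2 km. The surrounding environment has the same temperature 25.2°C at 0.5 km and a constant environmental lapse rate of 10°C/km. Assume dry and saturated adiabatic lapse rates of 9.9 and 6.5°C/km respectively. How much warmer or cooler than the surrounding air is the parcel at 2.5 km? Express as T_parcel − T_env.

Parcel:
  500 → 2000 m (dry, 9.9°C/km): ΔT = -9.9 × 1.5 = -14.85°C → T = 10.35°C
  2000 → 2500 m (saturated, 6.5°C/km): ΔT = -6.5 × 0.5 = -3.25°C → T = 7.1°C
Environment:
  500 → 2500 m (environment, 10°C/km): ΔT = -10 × 2 = -20°C → T = 5.2°C
T_parcel − T_env = 7.1 − 5.2 = +1.9°C

+1.9°C (parcel warmer than environment)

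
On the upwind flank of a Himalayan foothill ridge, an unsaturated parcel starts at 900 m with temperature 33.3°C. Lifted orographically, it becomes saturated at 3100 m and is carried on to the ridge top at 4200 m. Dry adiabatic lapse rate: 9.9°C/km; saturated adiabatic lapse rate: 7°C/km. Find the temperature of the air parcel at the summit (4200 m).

3.82°C

900–3100 m, dry: Δz = 2.2 km ⇒ ΔT = -21.78°C; T = 11.52°C
3100–4200 m, saturated: Δz = 1.1 km ⇒ ΔT = -7.7°C; T = 3.82°C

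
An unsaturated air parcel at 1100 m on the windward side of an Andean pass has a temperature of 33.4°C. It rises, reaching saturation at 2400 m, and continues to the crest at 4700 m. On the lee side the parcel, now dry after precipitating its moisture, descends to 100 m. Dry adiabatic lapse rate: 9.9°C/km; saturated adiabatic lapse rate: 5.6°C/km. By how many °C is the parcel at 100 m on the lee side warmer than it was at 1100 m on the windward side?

+19.79°C

Dry to 2400 m: -9.9 × 1.3 km = -12.87°C, so T = 20.53°C.
Saturated to 4700 m: -5.6 × 2.3 km = -12.88°C, so T = 7.65°C.
Dry descent to 100 m: +9.9 × 4.6 km = +45.54°C, so T = 53.19°C.
Net change vs windward start: 53.19 − 33.4 = +19.79°C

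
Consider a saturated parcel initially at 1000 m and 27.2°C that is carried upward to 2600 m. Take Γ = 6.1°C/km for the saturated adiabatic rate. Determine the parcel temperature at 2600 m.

17.44°C

Saturated adiabatic to 2600 m: -6.1 × 1.6 km = -9.76°C, so T = 17.44°C.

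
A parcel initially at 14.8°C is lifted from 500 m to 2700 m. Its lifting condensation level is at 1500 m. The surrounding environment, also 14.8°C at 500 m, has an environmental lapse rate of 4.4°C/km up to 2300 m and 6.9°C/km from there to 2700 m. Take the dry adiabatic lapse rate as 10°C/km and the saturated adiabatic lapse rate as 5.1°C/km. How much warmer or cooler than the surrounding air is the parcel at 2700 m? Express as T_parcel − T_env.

Parcel:
  500 → 1500 m (dry, 10°C/km): ΔT = -10 × 1 = -10°C → T = 4.8°C
  1500 → 2700 m (saturated, 5.1°C/km): ΔT = -5.1 × 1.2 = -6.12°C → T = -1.32°C
Environment:
  500 → 2300 m (environment, lower layer, 4.4°C/km): ΔT = -4.4 × 1.8 = -7.92°C → T = 6.88°C
  2300 → 2700 m (environment, upper layer, 6.9°C/km): ΔT = -6.9 × 0.4 = -2.76°C → T = 4.12°C
T_parcel − T_env = -1.32 − 4.12 = -5.44°C

-5.44°C (parcel cooler than environment)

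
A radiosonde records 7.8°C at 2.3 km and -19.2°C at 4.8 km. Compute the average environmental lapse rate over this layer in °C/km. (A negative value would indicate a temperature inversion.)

10.8°C/km

Γ = −ΔT/Δz = (7.8 − (-19.2)) / (4800 − 2300) m
  = 27°C / 2.5 km = 10.8°C/km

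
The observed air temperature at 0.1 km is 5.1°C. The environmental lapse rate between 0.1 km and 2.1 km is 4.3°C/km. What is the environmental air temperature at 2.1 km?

Environmental to 2100 m: -4.3 × 2 km = -8.6°C, so T = -3.5°C.

-3.5°C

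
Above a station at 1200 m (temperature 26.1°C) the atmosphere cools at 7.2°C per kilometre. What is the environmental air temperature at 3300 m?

10.98°C

Environmental to 3300 m: -7.2 × 2.1 km = -15.12°C, so T = 10.98°C.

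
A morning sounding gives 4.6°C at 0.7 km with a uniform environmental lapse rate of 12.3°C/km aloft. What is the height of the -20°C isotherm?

Height above start = (4.6 − (-20)) / 12.3 = 2 km
Altitude = 700 m + 2000 m = 2700 m

2.7 km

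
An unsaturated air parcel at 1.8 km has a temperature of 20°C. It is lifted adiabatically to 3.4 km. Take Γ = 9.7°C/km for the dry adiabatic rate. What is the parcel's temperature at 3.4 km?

4.48°C

1800 → 3400 m (dry adiabatic, 9.7°C/km): ΔT = -9.7 × 1.6 = -15.52°C → T = 4.48°C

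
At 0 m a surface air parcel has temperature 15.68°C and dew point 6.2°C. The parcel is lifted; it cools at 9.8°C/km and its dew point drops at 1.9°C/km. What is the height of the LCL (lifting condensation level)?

T and T_d converge at 9.8 − 1.9 = 7.9°C per km
Height above start = (15.68 − 6.2) / 7.9 = 1.2 km
LCL altitude = 0 m + 1200 m = 1200 m

1200 m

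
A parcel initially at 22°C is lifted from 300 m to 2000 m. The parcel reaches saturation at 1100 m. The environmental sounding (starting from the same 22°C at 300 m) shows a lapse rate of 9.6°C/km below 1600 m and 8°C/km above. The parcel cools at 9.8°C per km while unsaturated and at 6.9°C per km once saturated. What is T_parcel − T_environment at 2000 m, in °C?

Parcel:
  Dry to 1100 m: -9.8 × 0.8 km = -7.84°C, so T = 14.16°C.
  Saturated to 2000 m: -6.9 × 0.9 km = -6.21°C, so T = 7.95°C.
Environment:
  Environment, lower layer to 1600 m: -9.6 × 1.3 km = -12.48°C, so T = 9.52°C.
  Environment, upper layer to 2000 m: -8 × 0.4 km = -3.2°C, so T = 6.32°C.
T_parcel − T_env = 7.95 − 6.32 = +1.63°C

+1.63°C (parcel warmer than environment)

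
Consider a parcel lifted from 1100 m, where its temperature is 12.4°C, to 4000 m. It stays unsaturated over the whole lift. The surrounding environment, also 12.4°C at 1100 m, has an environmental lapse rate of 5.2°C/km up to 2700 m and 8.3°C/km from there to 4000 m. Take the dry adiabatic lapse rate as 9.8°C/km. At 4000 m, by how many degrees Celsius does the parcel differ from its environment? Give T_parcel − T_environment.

-9.31°C (parcel cooler than environment)

Parcel:
  Dry to 4000 m: -9.8 × 2.9 km = -28.42°C, so T = -16.02°C.
Environment:
  Environment, lower layer to 2700 m: -5.2 × 1.6 km = -8.32°C, so T = 4.08°C.
  Environment, upper layer to 4000 m: -8.3 × 1.3 km = -10.79°C, so T = -6.71°C.
T_parcel − T_env = -16.02 − (-6.71) = -9.31°C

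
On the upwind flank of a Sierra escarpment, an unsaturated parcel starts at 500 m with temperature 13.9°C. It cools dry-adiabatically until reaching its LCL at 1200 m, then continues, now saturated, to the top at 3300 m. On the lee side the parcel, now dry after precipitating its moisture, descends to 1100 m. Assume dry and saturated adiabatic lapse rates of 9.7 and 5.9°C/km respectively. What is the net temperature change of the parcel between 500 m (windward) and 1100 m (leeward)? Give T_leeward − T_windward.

+2.16°C

Dry to 1200 m: -9.7 × 0.7 km = -6.79°C, so T = 7.11°C.
Saturated to 3300 m: -5.9 × 2.1 km = -12.39°C, so T = -5.28°C.
Dry descent to 1100 m: +9.7 × 2.2 km = +21.34°C, so T = 16.06°C.
Net change vs windward start: 16.06 − 13.9 = +2.16°C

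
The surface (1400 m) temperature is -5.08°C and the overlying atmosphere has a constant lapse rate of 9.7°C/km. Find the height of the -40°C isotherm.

Height above start = (-5.08 − (-40)) / 9.7 = 3.6 km
Altitude = 1400 m + 3600 m = 5000 m

5000 m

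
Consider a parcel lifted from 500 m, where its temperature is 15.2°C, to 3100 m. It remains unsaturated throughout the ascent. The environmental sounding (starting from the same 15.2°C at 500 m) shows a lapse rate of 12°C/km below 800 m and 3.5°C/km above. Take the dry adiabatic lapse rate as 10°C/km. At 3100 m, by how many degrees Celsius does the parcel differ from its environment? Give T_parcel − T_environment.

-14.35°C (parcel cooler than environment)

Parcel:
  From 500 m to 3100 m (dry): cools by 10 × 2.6 = 26°C, giving -10.8°C.
Environment:
  From 500 m to 800 m (environment, lower layer): cools by 12 × 0.3 = 3.6°C, giving 11.6°C.
  From 800 m to 3100 m (environment, upper layer): cools by 3.5 × 2.3 = 8.05°C, giving 3.55°C.
T_parcel − T_env = -10.8 − 3.55 = -14.35°C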